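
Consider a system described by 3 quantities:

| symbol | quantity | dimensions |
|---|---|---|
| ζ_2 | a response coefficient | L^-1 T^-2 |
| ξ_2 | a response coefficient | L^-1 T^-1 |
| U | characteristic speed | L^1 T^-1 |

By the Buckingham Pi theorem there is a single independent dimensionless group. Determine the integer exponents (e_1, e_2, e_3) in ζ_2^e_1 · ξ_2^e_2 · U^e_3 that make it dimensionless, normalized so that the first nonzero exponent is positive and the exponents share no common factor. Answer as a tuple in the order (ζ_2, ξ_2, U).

(2, -3, -1)

L: e_1·(-1) + e_2·(-1) + e_3·(1) = 0
T: e_1·(-2) + e_2·(-1) + e_3·(-1) = 0
Solving this homogeneous linear system for the smallest-integer solution (first nonzero entry positive) gives (2, -3, -1).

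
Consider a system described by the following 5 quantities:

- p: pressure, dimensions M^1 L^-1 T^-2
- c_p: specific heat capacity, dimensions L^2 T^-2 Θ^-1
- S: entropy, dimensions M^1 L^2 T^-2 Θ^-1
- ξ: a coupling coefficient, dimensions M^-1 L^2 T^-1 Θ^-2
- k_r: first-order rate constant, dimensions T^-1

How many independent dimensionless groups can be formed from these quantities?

1

There are 5 variables and 4 base dimensions (M, L, T, Θ).
The dimension matrix has rank 4.
Independent dimensionless groups: 5 − 4 = 1.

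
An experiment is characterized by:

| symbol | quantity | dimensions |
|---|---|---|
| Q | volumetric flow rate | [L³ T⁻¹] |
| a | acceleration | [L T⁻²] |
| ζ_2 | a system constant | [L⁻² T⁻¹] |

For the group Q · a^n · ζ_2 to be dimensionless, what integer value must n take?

Balance the L exponent: (1)·n from a, plus (3) + (-2) = 1 from the rest, must sum to zero.
n + 1 = 0, so n = -1.

-1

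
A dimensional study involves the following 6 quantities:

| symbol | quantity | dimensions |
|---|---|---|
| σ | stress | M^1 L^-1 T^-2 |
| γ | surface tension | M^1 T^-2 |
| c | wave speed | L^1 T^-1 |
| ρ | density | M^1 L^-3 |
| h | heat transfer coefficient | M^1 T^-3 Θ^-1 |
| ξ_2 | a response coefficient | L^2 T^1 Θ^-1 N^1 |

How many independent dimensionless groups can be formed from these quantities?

1

There are 6 variables and 5 base dimensions (M, L, T, Θ, N).
The dimension matrix has rank 5.
Independent dimensionless groups: 6 − 5 = 1.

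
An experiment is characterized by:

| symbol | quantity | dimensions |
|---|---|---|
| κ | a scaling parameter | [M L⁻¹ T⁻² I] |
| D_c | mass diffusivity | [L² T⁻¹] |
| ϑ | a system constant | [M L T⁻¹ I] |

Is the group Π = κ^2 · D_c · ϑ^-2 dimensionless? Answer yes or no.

Sum the exponent of each base dimension across the product:
  M: 2·[κ]_M + [D_c]_M − 2·[ϑ]_M = 2·(1) + (0) − 2·(1) = 0
  L: 2·[κ]_L + [D_c]_L − 2·[ϑ]_L = 2·(-1) + (2) − 2·(1) = -2
  T: 2·[κ]_T + [D_c]_T − 2·[ϑ]_T = 2·(-2) + (-1) − 2·(-1) = -3
  I: 2·[κ]_I + [D_c]_I − 2·[ϑ]_I = 2·(1) + (0) − 2·(1) = 0
Net dimensions [L⁻² T⁻³] ≠ [1] — not dimensionless.

no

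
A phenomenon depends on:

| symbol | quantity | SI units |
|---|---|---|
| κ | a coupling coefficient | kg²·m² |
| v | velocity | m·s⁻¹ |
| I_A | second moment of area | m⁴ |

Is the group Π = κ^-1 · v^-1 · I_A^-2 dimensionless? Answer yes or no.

no

Sum the exponent of each base dimension across the product:
  M: −[κ]_M − [v]_M − 2·[I_A]_M = −(2) − (0) − 2·(0) = -2
  L: −[κ]_L − [v]_L − 2·[I_A]_L = −(2) − (1) − 2·(4) = -11
  T: −[κ]_T − [v]_T − 2·[I_A]_T = −(0) − (-1) − 2·(0) = 1
Net dimensions [M⁻² L⁻¹¹ T] ≠ [1] — not dimensionless.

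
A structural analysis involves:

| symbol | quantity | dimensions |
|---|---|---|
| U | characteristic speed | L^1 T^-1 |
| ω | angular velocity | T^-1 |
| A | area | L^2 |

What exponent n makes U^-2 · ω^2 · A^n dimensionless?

1

Balance the L exponent: (2)·n from A, plus −2·(1) + 2·(0) = -2 from the rest, must sum to zero.
2n − 2 = 0, so n = 1.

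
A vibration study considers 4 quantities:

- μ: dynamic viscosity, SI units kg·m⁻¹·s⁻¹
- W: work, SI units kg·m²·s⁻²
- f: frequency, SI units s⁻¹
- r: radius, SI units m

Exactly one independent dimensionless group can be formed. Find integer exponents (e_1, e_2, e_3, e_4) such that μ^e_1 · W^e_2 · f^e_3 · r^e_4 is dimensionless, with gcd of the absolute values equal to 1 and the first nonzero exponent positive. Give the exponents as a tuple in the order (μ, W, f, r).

M: e_1·(1) + e_2·(1) + e_3·(0) + e_4·(0) = 0
L: e_1·(-1) + e_2·(2) + e_3·(0) + e_4·(1) = 0
T: e_1·(-1) + e_2·(-2) + e_3·(-1) + e_4·(0) = 0
Solving this homogeneous linear system for the smallest-integer solution (first nonzero entry positive) gives (1, -1, 1, 3).

(1, -1, 1, 3)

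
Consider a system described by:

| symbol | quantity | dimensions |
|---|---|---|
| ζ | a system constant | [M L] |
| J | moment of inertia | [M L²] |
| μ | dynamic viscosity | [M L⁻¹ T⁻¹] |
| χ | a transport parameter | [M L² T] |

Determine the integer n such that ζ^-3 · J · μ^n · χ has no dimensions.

Balance the M exponent: (1)·n from μ, plus −3·(1) + (1) + (1) = -1 from the rest, must sum to zero.
n − 1 = 0, so n = 1.

1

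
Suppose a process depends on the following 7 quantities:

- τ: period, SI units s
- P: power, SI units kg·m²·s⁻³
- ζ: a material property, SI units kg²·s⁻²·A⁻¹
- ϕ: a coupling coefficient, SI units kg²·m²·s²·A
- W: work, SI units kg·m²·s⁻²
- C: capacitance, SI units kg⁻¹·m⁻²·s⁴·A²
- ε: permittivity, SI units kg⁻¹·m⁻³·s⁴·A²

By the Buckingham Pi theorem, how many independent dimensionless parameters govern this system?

3

There are 7 variables and 4 base dimensions (M, L, T, I).
The dimension matrix has rank 4.
Independent dimensionless groups: 7 − 4 = 3.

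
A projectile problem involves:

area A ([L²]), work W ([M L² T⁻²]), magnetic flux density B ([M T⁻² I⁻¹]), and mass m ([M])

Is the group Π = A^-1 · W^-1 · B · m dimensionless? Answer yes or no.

Sum the exponent of each base dimension across the product:
  M: −[A]_M − [W]_M + [B]_M + [m]_M = −(0) − (1) + (1) + (1) = 1
  L: −[A]_L − [W]_L + [B]_L + [m]_L = −(2) − (2) + (0) + (0) = -4
  T: −[A]_T − [W]_T + [B]_T + [m]_T = −(0) − (-2) + (-2) + (0) = 0
  I: −[A]_I − [W]_I + [B]_I + [m]_I = −(0) − (0) + (-1) + (0) = -1
Net dimensions [M L⁻⁴ I⁻¹] ≠ [1] — not dimensionless.

no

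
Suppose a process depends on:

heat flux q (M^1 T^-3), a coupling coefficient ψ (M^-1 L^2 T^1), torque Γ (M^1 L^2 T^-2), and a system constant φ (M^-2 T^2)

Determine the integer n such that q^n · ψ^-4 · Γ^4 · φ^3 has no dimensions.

-2

Balance the M exponent: (1)·n from q, plus −4·(-1) + 4·(1) + 3·(-2) = 2 from the rest, must sum to zero.
n + 2 = 0, so n = -2.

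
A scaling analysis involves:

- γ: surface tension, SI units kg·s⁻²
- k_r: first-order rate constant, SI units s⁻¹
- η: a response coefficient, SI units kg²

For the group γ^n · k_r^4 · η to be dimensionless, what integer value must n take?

-2

Balance the M exponent: (1)·n from γ, plus 4·(0) + (2) = 2 from the rest, must sum to zero.
n + 2 = 0, so n = -2.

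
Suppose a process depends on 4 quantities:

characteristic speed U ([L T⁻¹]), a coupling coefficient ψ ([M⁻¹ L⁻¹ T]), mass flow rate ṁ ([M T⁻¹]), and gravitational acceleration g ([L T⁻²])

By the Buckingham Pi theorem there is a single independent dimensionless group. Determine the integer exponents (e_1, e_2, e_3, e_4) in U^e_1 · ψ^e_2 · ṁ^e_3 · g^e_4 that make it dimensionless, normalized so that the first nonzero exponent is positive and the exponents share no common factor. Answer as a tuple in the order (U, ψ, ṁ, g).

(2, 1, 1, -1)

M: e_1·(0) + e_2·(-1) + e_3·(1) + e_4·(0) = 0
L: e_1·(1) + e_2·(-1) + e_3·(0) + e_4·(1) = 0
T: e_1·(-1) + e_2·(1) + e_3·(-1) + e_4·(-2) = 0
Solving this homogeneous linear system for the smallest-integer solution (first nonzero entry positive) gives (2, 1, 1, -1).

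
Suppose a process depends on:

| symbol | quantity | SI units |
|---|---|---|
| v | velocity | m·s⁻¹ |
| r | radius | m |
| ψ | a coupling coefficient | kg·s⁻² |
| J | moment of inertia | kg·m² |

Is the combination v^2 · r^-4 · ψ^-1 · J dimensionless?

Sum the exponent of each base dimension across the product:
  M: 2·[v]_M − 4·[r]_M − [ψ]_M + [J]_M = 2·(0) − 4·(0) − (1) + (1) = 0
  L: 2·[v]_L − 4·[r]_L − [ψ]_L + [J]_L = 2·(1) − 4·(1) − (0) + (2) = 0
  T: 2·[v]_T − 4·[r]_T − [ψ]_T + [J]_T = 2·(-1) − 4·(0) − (-2) + (0) = 0
All base exponents vanish — dimensionless.

yes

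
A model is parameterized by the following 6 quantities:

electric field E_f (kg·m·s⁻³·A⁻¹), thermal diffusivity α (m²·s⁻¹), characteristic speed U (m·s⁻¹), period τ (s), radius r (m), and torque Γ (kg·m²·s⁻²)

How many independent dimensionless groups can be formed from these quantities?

There are 6 variables and 4 base dimensions (M, L, T, I).
The dimension matrix has rank 4.
Independent dimensionless groups: 6 − 4 = 2.

2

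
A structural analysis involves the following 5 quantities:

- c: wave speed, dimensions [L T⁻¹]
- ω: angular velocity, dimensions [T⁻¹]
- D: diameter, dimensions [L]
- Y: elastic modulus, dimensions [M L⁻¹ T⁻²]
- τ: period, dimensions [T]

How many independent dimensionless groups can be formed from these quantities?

There are 5 variables and 3 base dimensions (M, L, T).
The dimension matrix has rank 3.
Independent dimensionless groups: 5 − 3 = 2.

2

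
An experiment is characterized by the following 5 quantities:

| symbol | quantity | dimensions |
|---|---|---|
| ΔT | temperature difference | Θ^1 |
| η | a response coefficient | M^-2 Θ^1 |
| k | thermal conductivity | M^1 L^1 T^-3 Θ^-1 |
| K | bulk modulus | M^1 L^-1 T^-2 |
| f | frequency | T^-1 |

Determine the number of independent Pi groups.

1

There are 5 variables and 4 base dimensions (M, L, T, Θ).
The dimension matrix has rank 4.
Independent dimensionless groups: 5 − 4 = 1.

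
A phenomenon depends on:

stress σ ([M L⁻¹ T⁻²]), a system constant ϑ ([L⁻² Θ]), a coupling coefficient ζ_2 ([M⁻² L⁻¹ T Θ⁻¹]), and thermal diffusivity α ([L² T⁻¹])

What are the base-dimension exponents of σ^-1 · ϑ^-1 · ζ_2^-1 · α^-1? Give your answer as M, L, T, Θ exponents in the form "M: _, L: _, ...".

M: 1, L: 2, T: 2, Θ: 0

Collect each base-dimension exponent across the product:
  M: −(1) − (0) − (-2) − (0) = 1
  L: −(-1) − (-2) − (-1) − (2) = 2
  T: −(-2) − (0) − (1) − (-1) = 2
  Θ: −(0) − (1) − (-1) − (0) = 0
So the dimensions are [M L² T²].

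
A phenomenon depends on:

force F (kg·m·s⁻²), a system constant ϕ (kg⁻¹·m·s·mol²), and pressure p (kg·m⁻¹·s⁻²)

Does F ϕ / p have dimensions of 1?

Sum the exponent of each base dimension across the product:
  M: [F]_M + [ϕ]_M − [p]_M = (1) + (-1) − (1) = -1
  L: [F]_L + [ϕ]_L − [p]_L = (1) + (1) − (-1) = 3
  T: [F]_T + [ϕ]_T − [p]_T = (-2) + (1) − (-2) = 1
  N: [F]_N + [ϕ]_N − [p]_N = (0) + (2) − (0) = 2
Net dimensions [M⁻¹ L³ T N²] ≠ [1] — not dimensionless.

no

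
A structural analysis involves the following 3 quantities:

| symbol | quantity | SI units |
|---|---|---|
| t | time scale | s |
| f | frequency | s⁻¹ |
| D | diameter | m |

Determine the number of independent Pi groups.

There are 3 variables and 2 base dimensions (L, T).
The dimension matrix has rank 2.
Independent dimensionless groups: 3 − 2 = 1.

1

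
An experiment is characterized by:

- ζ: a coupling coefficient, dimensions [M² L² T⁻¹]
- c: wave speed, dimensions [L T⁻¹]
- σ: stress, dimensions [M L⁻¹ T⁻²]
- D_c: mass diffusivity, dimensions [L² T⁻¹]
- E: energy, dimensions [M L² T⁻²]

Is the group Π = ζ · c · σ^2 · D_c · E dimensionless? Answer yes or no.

no

Sum the exponent of each base dimension across the product:
  M: [ζ]_M + [c]_M + 2·[σ]_M + [D_c]_M + [E]_M = (2) + (0) + 2·(1) + (0) + (1) = 5
  L: [ζ]_L + [c]_L + 2·[σ]_L + [D_c]_L + [E]_L = (2) + (1) + 2·(-1) + (2) + (2) = 5
  T: [ζ]_T + [c]_T + 2·[σ]_T + [D_c]_T + [E]_T = (-1) + (-1) + 2·(-2) + (-1) + (-2) = -9
Net dimensions [M⁵ L⁵ T⁻⁹] ≠ [1] — not dimensionless.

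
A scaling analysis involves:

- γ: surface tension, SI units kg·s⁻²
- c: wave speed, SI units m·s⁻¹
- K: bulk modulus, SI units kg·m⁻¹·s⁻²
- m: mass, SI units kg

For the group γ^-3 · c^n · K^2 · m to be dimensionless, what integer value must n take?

Balance the L exponent: (1)·n from c, plus −3·(0) + 2·(-1) + (0) = -2 from the rest, must sum to zero.
n − 2 = 0, so n = 2.

2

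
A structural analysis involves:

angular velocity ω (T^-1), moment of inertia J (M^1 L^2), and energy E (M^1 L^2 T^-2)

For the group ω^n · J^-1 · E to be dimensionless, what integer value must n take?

-2

Balance the T exponent: (-1)·n from ω, plus −(0) + (-2) = -2 from the rest, must sum to zero.
−n − 2 = 0, so n = -2.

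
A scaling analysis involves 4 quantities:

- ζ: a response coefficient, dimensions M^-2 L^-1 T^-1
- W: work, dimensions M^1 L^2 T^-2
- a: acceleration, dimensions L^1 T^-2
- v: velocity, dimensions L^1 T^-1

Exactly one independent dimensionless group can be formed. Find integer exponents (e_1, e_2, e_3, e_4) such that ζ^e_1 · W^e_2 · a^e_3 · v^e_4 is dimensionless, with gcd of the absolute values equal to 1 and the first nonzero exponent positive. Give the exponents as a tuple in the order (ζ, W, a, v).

(1, 2, -2, -1)

M: e_1·(-2) + e_2·(1) + e_3·(0) + e_4·(0) = 0
L: e_1·(-1) + e_2·(2) + e_3·(1) + e_4·(1) = 0
T: e_1·(-1) + e_2·(-2) + e_3·(-2) + e_4·(-1) = 0
Solving this homogeneous linear system for the smallest-integer solution (first nonzero entry positive) gives (1, 2, -2, -1).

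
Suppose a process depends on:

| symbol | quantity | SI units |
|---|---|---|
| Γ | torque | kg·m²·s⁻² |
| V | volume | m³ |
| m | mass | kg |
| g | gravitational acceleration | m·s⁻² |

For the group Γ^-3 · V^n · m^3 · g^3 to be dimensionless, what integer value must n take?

1

Balance the L exponent: (3)·n from V, plus −3·(2) + 3·(0) + 3·(1) = -3 from the rest, must sum to zero.
3n − 3 = 0, so n = 1.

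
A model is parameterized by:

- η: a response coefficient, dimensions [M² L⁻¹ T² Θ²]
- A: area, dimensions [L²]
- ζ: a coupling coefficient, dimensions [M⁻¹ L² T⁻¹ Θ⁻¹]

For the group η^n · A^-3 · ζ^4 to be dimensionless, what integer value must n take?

2

Balance the M exponent: (2)·n from η, plus −3·(0) + 4·(-1) = -4 from the rest, must sum to zero.
2n − 4 = 0, so n = 2.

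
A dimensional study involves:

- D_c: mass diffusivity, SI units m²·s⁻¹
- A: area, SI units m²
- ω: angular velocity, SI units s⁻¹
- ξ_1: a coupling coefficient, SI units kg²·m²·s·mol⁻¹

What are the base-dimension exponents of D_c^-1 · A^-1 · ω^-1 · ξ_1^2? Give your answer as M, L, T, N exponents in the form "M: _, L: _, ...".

Collect each base-dimension exponent across the product:
  M: −(0) − (0) − (0) + 2·(2) = 4
  L: −(2) − (2) − (0) + 2·(2) = 0
  T: −(-1) − (0) − (-1) + 2·(1) = 4
  N: −(0) − (0) − (0) + 2·(-1) = -2
So the dimensions are [M⁴ T⁴ N⁻²].

M: 4, L: 0, T: 4, N: -2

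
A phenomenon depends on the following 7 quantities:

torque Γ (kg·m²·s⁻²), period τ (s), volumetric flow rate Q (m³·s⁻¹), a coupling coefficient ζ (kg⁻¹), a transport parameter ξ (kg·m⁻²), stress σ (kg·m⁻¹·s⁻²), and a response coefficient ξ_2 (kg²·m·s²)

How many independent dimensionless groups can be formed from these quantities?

4

There are 7 variables and 3 base dimensions (M, L, T).
The dimension matrix has rank 3.
Independent dimensionless groups: 7 − 3 = 4.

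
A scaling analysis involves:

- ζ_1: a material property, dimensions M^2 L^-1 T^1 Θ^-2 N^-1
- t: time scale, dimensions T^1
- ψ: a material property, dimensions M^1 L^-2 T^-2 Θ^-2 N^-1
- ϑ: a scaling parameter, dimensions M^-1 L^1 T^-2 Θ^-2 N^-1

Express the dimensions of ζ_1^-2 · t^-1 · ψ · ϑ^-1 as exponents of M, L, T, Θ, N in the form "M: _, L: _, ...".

Collect each base-dimension exponent across the product:
  M: −2·(2) − (0) + (1) − (-1) = -2
  L: −2·(-1) − (0) + (-2) − (1) = -1
  T: −2·(1) − (1) + (-2) − (-2) = -3
  Θ: −2·(-2) − (0) + (-2) − (-2) = 4
  N: −2·(-1) − (0) + (-1) − (-1) = 2
So the dimensions are [M⁻² L⁻¹ T⁻³ Θ⁴ N²].

M: -2, L: -1, T: -3, Θ: 4, N: 2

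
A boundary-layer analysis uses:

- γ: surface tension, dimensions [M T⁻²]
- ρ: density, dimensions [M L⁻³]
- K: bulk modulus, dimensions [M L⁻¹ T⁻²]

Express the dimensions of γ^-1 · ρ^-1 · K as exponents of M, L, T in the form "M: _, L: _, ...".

M: -1, L: 2, T: 0

Collect each base-dimension exponent across the product:
  M: −(1) − (1) + (1) = -1
  L: −(0) − (-3) + (-1) = 2
  T: −(-2) − (0) + (-2) = 0
So the dimensions are [M⁻¹ L²].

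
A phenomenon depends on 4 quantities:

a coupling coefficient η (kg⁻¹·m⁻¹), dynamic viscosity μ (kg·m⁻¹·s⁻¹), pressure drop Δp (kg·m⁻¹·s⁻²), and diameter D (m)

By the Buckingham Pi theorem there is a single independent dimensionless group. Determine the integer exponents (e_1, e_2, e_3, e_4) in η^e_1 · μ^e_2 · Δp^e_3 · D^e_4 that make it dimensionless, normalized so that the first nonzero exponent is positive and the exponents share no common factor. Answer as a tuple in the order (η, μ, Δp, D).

M: e_1·(-1) + e_2·(1) + e_3·(1) + e_4·(0) = 0
L: e_1·(-1) + e_2·(-1) + e_3·(-1) + e_4·(1) = 0
T: e_1·(0) + e_2·(-1) + e_3·(-2) + e_4·(0) = 0
Solving this homogeneous linear system for the smallest-integer solution (first nonzero entry positive) gives (1, 2, -1, 2).

(1, 2, -1, 2)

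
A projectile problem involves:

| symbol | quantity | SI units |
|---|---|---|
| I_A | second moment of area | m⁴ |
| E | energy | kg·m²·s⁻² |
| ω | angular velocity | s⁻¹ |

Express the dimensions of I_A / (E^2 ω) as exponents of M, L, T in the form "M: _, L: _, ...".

M: -2, L: 0, T: 5

Collect each base-dimension exponent across the product:
  M: (0) − 2·(1) − (0) = -2
  L: (4) − 2·(2) − (0) = 0
  T: (0) − 2·(-2) − (-1) = 5
So the dimensions are [M⁻² T⁵].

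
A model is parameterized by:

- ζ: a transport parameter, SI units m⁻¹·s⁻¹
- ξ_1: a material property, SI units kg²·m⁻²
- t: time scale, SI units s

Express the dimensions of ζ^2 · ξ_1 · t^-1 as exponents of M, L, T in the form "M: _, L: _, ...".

Collect each base-dimension exponent across the product:
  M: 2·(0) + (2) − (0) = 2
  L: 2·(-1) + (-2) − (0) = -4
  T: 2·(-1) + (0) − (1) = -3
So the dimensions are [M² L⁻⁴ T⁻³].

M: 2, L: -4, T: -3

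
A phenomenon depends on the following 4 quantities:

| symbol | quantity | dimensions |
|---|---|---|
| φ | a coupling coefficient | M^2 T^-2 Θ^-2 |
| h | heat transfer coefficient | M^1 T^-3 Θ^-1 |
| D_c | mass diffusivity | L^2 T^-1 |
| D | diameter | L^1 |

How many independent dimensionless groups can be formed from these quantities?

1

There are 4 variables and 4 base dimensions (M, L, T, Θ).
The dimension matrix has rank 3 (less than 4: the dimension vectors are linearly dependent).
Independent dimensionless groups: 4 − 3 = 1.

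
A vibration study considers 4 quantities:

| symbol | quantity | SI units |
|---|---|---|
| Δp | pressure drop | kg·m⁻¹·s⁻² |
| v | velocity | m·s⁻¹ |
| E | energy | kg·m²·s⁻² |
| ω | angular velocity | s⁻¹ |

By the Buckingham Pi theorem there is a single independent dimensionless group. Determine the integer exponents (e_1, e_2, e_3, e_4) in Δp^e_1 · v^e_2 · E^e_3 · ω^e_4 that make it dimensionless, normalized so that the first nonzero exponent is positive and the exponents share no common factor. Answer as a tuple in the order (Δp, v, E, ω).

(1, 3, -1, -3)

M: e_1·(1) + e_2·(0) + e_3·(1) + e_4·(0) = 0
L: e_1·(-1) + e_2·(1) + e_3·(2) + e_4·(0) = 0
T: e_1·(-2) + e_2·(-1) + e_3·(-2) + e_4·(-1) = 0
Solving this homogeneous linear system for the smallest-integer solution (first nonzero entry positive) gives (1, 3, -1, -3).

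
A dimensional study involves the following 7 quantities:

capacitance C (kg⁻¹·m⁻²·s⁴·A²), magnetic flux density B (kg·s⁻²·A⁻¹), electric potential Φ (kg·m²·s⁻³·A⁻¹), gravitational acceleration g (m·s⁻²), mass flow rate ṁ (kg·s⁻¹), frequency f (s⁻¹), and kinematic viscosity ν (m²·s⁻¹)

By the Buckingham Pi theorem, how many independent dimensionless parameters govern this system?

3

There are 7 variables and 4 base dimensions (M, L, T, I).
The dimension matrix has rank 4.
Independent dimensionless groups: 7 − 4 = 3.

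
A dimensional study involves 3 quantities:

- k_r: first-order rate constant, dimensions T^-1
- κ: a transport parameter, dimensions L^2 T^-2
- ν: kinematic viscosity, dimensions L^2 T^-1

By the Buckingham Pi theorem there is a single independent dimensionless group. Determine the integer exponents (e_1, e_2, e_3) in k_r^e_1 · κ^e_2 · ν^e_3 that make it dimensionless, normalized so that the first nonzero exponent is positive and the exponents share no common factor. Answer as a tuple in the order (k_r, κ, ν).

(1, -1, 1)

L: e_1·(0) + e_2·(2) + e_3·(2) = 0
T: e_1·(-1) + e_2·(-2) + e_3·(-1) = 0
Solving this homogeneous linear system for the smallest-integer solution (first nonzero entry positive) gives (1, -1, 1).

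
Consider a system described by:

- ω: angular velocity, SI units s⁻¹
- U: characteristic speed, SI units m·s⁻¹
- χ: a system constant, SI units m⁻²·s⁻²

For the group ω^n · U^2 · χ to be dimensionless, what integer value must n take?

-4

Balance the T exponent: (-1)·n from ω, plus 2·(-1) + (-2) = -4 from the rest, must sum to zero.
−n − 4 = 0, so n = -4.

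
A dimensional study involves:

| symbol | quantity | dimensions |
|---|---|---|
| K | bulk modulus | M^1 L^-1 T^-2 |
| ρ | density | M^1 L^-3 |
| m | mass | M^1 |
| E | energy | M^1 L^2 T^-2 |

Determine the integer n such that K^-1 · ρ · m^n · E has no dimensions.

Balance the M exponent: (1)·n from m, plus −(1) + (1) + (1) = 1 from the rest, must sum to zero.
n + 1 = 0, so n = -1.

-1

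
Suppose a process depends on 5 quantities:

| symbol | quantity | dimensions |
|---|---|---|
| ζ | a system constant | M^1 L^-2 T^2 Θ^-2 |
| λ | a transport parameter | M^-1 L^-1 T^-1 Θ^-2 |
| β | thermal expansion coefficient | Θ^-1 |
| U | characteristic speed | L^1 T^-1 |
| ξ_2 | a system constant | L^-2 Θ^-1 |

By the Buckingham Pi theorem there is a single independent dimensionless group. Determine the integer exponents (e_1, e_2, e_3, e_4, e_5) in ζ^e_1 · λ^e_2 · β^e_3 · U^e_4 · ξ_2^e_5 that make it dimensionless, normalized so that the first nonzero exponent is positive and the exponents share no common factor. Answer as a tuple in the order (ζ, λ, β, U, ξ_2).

(1, 1, -3, 1, -1)

M: e_1·(1) + e_2·(-1) + e_3·(0) + e_4·(0) + e_5·(0) = 0
L: e_1·(-2) + e_2·(-1) + e_3·(0) + e_4·(1) + e_5·(-2) = 0
T: e_1·(2) + e_2·(-1) + e_3·(0) + e_4·(-1) + e_5·(0) = 0
Θ: e_1·(-2) + e_2·(-2) + e_3·(-1) + e_4·(0) + e_5·(-1) = 0
Solving this homogeneous linear system for the smallest-integer solution (first nonzero entry positive) gives (1, 1, -3, 1, -1).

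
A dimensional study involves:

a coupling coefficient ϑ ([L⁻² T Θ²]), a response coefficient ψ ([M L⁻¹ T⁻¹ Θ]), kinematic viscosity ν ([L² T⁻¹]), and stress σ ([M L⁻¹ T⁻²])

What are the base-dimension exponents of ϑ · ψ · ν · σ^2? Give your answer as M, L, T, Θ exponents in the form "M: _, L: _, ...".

M: 3, L: -3, T: -5, Θ: 3

Collect each base-dimension exponent across the product:
  M: (0) + (1) + (0) + 2·(1) = 3
  L: (-2) + (-1) + (2) + 2·(-1) = -3
  T: (1) + (-1) + (-1) + 2·(-2) = -5
  Θ: (2) + (1) + (0) + 2·(0) = 3
So the dimensions are [M³ L⁻³ T⁻⁵ Θ³].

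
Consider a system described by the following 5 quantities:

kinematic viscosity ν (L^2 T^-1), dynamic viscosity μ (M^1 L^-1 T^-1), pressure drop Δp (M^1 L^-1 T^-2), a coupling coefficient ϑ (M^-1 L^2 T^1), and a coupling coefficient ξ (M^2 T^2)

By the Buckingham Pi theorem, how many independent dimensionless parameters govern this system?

2

There are 5 variables and 3 base dimensions (M, L, T).
The dimension matrix has rank 3.
Independent dimensionless groups: 5 − 3 = 2.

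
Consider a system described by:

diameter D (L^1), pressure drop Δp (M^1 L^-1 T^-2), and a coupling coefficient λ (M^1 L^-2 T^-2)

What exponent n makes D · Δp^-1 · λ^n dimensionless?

1

Balance the M exponent: (1)·n from λ, plus (0) − (1) = -1 from the rest, must sum to zero.
n − 1 = 0, so n = 1.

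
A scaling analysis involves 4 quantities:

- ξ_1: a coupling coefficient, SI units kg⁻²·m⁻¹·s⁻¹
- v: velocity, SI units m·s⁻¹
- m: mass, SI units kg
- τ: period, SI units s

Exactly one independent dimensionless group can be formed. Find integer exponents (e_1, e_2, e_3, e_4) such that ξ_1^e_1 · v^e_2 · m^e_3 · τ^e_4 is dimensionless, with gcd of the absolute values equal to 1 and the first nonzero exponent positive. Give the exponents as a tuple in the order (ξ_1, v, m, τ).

M: e_1·(-2) + e_2·(0) + e_3·(1) + e_4·(0) = 0
L: e_1·(-1) + e_2·(1) + e_3·(0) + e_4·(0) = 0
T: e_1·(-1) + e_2·(-1) + e_3·(0) + e_4·(1) = 0
Solving this homogeneous linear system for the smallest-integer solution (first nonzero entry positive) gives (1, 1, 2, 2).

(1, 1, 2, 2)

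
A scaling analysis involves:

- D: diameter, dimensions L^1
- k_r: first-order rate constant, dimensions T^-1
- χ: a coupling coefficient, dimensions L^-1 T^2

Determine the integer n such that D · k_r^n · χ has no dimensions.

Balance the T exponent: (-1)·n from k_r, plus (0) + (2) = 2 from the rest, must sum to zero.
−n + 2 = 0, so n = 2.

2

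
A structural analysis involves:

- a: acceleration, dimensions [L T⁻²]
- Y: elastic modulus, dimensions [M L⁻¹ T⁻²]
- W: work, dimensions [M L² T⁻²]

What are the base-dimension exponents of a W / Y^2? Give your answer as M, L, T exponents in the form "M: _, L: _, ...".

Collect each base-dimension exponent across the product:
  M: (0) − 2·(1) + (1) = -1
  L: (1) − 2·(-1) + (2) = 5
  T: (-2) − 2·(-2) + (-2) = 0
So the dimensions are [M⁻¹ L⁵].

M: -1, L: 5, T: 0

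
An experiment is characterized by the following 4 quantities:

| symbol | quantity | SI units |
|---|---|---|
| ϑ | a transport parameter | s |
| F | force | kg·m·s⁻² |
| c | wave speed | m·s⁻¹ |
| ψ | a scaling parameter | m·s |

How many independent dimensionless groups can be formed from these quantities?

1

There are 4 variables and 3 base dimensions (M, L, T).
The dimension matrix has rank 3.
Independent dimensionless groups: 4 − 3 = 1.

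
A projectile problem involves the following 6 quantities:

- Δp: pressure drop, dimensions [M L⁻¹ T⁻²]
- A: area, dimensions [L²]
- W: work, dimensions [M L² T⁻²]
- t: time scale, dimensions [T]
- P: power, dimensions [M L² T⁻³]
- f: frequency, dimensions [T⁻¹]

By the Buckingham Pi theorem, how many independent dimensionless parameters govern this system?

3

There are 6 variables and 3 base dimensions (M, L, T).
The dimension matrix has rank 3.
Independent dimensionless groups: 6 − 3 = 3.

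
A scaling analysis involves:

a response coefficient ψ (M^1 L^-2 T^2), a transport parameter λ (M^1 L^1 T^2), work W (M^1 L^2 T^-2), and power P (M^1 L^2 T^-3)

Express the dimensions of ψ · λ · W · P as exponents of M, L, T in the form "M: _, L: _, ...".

Collect each base-dimension exponent across the product:
  M: (1) + (1) + (1) + (1) = 4
  L: (-2) + (1) + (2) + (2) = 3
  T: (2) + (2) + (-2) + (-3) = -1
So the dimensions are [M⁴ L³ T⁻¹].

M: 4, L: 3, T: -1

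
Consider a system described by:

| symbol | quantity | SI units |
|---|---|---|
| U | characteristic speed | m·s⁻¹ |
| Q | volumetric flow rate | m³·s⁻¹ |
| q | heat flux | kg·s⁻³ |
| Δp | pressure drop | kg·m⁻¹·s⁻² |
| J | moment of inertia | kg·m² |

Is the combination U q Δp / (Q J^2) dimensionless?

no

Sum the exponent of each base dimension across the product:
  M: [U]_M − [Q]_M + [q]_M + [Δp]_M − 2·[J]_M = (0) − (0) + (1) + (1) − 2·(1) = 0
  L: [U]_L − [Q]_L + [q]_L + [Δp]_L − 2·[J]_L = (1) − (3) + (0) + (-1) − 2·(2) = -7
  T: [U]_T − [Q]_T + [q]_T + [Δp]_T − 2·[J]_T = (-1) − (-1) + (-3) + (-2) − 2·(0) = -5
Net dimensions [L⁻⁷ T⁻⁵] ≠ [1] — not dimensionless.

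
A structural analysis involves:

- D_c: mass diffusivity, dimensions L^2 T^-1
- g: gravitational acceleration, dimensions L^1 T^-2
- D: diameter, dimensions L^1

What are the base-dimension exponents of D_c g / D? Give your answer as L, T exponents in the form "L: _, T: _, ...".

Collect each base-dimension exponent across the product:
  L: (2) + (1) − (1) = 2
  T: (-1) + (-2) − (0) = -3
So the dimensions are [L² T⁻³].

L: 2, T: -3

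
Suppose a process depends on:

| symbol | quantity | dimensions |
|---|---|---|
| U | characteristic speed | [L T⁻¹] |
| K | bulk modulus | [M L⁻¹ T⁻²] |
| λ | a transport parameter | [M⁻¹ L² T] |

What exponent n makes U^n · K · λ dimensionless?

-1

Balance the L exponent: (1)·n from U, plus (-1) + (2) = 1 from the rest, must sum to zero.
n + 1 = 0, so n = -1.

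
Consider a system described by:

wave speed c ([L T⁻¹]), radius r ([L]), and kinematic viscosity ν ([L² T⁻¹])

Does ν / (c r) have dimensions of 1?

yes

Sum the exponent of each base dimension across the product:
  M: −[c]_M − [r]_M + [ν]_M = −(0) − (0) + (0) = 0
  L: −[c]_L − [r]_L + [ν]_L = −(1) − (1) + (2) = 0
  T: −[c]_T − [r]_T + [ν]_T = −(-1) − (0) + (-1) = 0
All base exponents vanish — dimensionless.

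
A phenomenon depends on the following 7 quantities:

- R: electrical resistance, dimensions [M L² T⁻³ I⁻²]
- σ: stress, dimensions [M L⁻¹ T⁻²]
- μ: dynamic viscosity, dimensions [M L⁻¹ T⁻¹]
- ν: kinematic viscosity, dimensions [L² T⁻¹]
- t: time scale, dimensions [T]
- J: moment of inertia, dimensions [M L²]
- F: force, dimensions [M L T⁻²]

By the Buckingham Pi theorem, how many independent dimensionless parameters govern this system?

There are 7 variables and 4 base dimensions (M, L, T, I).
The dimension matrix has rank 4.
Independent dimensionless groups: 7 − 4 = 3.

3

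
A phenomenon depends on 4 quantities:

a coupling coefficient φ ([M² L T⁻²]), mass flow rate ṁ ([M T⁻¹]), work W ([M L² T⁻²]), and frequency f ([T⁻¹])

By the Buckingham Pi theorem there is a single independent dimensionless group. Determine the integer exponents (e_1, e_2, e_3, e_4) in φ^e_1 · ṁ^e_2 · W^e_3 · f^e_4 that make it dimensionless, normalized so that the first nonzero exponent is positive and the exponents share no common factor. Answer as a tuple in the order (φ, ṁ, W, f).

(2, -3, -1, 1)

M: e_1·(2) + e_2·(1) + e_3·(1) + e_4·(0) = 0
L: e_1·(1) + e_2·(0) + e_3·(2) + e_4·(0) = 0
T: e_1·(-2) + e_2·(-1) + e_3·(-2) + e_4·(-1) = 0
Solving this homogeneous linear system for the smallest-integer solution (first nonzero entry positive) gives (2, -3, -1, 1).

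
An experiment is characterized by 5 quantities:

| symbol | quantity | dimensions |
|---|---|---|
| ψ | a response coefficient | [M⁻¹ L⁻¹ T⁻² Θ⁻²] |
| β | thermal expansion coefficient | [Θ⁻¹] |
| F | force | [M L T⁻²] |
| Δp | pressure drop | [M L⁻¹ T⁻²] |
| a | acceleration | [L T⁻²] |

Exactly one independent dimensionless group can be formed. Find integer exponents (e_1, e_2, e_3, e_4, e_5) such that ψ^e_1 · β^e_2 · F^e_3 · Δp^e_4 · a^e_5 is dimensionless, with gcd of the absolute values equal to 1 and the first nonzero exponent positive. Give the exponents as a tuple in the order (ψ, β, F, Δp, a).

(1, -2, 2, -1, -2)

M: e_1·(-1) + e_2·(0) + e_3·(1) + e_4·(1) + e_5·(0) = 0
L: e_1·(-1) + e_2·(0) + e_3·(1) + e_4·(-1) + e_5·(1) = 0
T: e_1·(-2) + e_2·(0) + e_3·(-2) + e_4·(-2) + e_5·(-2) = 0
Θ: e_1·(-2) + e_2·(-1) + e_3·(0) + e_4·(0) + e_5·(0) = 0
Solving this homogeneous linear system for the smallest-integer solution (first nonzero entry positive) gives (1, -2, 2, -1, -2).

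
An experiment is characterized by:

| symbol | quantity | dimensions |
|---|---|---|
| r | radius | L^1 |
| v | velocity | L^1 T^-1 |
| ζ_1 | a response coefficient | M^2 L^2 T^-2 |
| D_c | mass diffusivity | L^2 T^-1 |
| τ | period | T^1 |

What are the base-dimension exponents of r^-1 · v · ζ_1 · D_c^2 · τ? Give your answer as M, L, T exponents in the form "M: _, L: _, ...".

M: 2, L: 6, T: -4

Collect each base-dimension exponent across the product:
  M: −(0) + (0) + (2) + 2·(0) + (0) = 2
  L: −(1) + (1) + (2) + 2·(2) + (0) = 6
  T: −(0) + (-1) + (-2) + 2·(-1) + (1) = -4
So the dimensions are [M² L⁶ T⁻⁴].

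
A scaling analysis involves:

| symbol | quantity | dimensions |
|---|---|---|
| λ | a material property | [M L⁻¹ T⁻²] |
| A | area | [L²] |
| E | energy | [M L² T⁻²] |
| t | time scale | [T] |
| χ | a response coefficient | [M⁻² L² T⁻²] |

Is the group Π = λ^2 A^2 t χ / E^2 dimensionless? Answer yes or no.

no

Sum the exponent of each base dimension across the product:
  M: 2·[λ]_M + 2·[A]_M − 2·[E]_M + [t]_M + [χ]_M = 2·(1) + 2·(0) − 2·(1) + (0) + (-2) = -2
  L: 2·[λ]_L + 2·[A]_L − 2·[E]_L + [t]_L + [χ]_L = 2·(-1) + 2·(2) − 2·(2) + (0) + (2) = 0
  T: 2·[λ]_T + 2·[A]_T − 2·[E]_T + [t]_T + [χ]_T = 2·(-2) + 2·(0) − 2·(-2) + (1) + (-2) = -1
Net dimensions [M⁻² T⁻¹] ≠ [1] — not dimensionless.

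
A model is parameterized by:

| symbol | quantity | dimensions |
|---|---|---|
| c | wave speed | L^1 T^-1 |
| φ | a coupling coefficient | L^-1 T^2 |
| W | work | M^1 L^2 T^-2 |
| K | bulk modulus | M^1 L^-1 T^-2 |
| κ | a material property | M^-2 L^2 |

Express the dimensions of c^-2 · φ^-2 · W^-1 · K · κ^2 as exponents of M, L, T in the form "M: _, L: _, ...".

Collect each base-dimension exponent across the product:
  M: −2·(0) − 2·(0) − (1) + (1) + 2·(-2) = -4
  L: −2·(1) − 2·(-1) − (2) + (-1) + 2·(2) = 1
  T: −2·(-1) − 2·(2) − (-2) + (-2) + 2·(0) = -2
So the dimensions are [M⁻⁴ L T⁻²].

M: -4, L: 1, T: -2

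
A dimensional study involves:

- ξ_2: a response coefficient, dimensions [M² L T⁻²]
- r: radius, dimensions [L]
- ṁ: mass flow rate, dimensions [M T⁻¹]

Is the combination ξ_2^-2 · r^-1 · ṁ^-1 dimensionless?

Sum the exponent of each base dimension across the product:
  M: −2·[ξ_2]_M − [r]_M − [ṁ]_M = −2·(2) − (0) − (1) = -5
  L: −2·[ξ_2]_L − [r]_L − [ṁ]_L = −2·(1) − (1) − (0) = -3
  T: −2·[ξ_2]_T − [r]_T − [ṁ]_T = −2·(-2) − (0) − (-1) = 5
Net dimensions [M⁻⁵ L⁻³ T⁵] ≠ [1] — not dimensionless.

no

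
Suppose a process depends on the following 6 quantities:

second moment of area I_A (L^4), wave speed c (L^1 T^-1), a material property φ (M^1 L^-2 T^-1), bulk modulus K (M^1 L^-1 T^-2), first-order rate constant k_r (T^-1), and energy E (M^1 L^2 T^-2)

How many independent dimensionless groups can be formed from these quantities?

3

There are 6 variables and 3 base dimensions (M, L, T).
The dimension matrix has rank 3.
Independent dimensionless groups: 6 − 3 = 3.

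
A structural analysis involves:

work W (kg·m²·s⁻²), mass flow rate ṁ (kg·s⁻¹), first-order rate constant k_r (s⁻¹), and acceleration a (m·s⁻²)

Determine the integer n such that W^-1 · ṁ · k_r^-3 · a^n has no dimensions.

Balance the L exponent: (1)·n from a, plus −(2) + (0) − 3·(0) = -2 from the rest, must sum to zero.
n − 2 = 0, so n = 2.

2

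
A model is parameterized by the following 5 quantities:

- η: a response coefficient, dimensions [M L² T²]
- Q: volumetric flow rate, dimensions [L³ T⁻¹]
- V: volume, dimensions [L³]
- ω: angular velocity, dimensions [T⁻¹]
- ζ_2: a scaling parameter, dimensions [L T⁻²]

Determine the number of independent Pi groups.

There are 5 variables and 3 base dimensions (M, L, T).
The dimension matrix has rank 3.
Independent dimensionless groups: 5 − 3 = 2.

2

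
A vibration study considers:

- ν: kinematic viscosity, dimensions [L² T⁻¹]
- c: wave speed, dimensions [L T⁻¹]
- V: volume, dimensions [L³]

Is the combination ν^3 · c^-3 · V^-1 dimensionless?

yes

Sum the exponent of each base dimension across the product:
  M: 3·[ν]_M − 3·[c]_M − [V]_M = 3·(0) − 3·(0) − (0) = 0
  L: 3·[ν]_L − 3·[c]_L − [V]_L = 3·(2) − 3·(1) − (3) = 0
  T: 3·[ν]_T − 3·[c]_T − [V]_T = 3·(-1) − 3·(-1) − (0) = 0
All base exponents vanish — dimensionless.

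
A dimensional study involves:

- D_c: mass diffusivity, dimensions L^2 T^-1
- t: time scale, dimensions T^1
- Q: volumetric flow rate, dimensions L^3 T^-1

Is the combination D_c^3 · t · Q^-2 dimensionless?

yes

Sum the exponent of each base dimension across the product:
  M: 3·[D_c]_M + [t]_M − 2·[Q]_M = 3·(0) + (0) − 2·(0) = 0
  L: 3·[D_c]_L + [t]_L − 2·[Q]_L = 3·(2) + (0) − 2·(3) = 0
  T: 3·[D_c]_T + [t]_T − 2·[Q]_T = 3·(-1) + (1) − 2·(-1) = 0
All base exponents vanish — dimensionless.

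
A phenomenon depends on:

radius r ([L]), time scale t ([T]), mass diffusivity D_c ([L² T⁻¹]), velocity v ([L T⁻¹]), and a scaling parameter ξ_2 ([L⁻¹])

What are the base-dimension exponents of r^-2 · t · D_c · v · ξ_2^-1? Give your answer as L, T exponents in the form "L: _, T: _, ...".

L: 2, T: -1

Collect each base-dimension exponent across the product:
  L: −2·(1) + (0) + (2) + (1) − (-1) = 2
  T: −2·(0) + (1) + (-1) + (-1) − (0) = -1
So the dimensions are [L² T⁻¹].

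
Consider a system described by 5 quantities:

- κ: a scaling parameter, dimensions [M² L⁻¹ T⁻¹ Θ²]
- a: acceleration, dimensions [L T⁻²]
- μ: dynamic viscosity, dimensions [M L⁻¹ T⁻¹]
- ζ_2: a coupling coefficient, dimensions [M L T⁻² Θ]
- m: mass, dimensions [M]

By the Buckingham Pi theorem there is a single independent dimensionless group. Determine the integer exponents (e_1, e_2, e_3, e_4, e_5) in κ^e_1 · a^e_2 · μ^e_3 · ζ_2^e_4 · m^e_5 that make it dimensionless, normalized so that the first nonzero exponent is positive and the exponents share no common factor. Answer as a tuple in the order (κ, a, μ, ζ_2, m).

M: e_1·(2) + e_2·(0) + e_3·(1) + e_4·(1) + e_5·(1) = 0
L: e_1·(-1) + e_2·(1) + e_3·(-1) + e_4·(1) + e_5·(0) = 0
T: e_1·(-1) + e_2·(-2) + e_3·(-1) + e_4·(-2) + e_5·(0) = 0
Θ: e_1·(2) + e_2·(0) + e_3·(0) + e_4·(1) + e_5·(0) = 0
Solving this homogeneous linear system for the smallest-integer solution (first nonzero entry positive) gives (1, 2, -1, -2, 1).

(1, 2, -1, -2, 1)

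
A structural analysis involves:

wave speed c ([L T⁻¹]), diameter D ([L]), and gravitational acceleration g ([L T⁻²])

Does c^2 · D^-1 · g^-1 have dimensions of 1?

Sum the exponent of each base dimension across the product:
  M: 2·[c]_M − [D]_M − [g]_M = 2·(0) − (0) − (0) = 0
  L: 2·[c]_L − [D]_L − [g]_L = 2·(1) − (1) − (1) = 0
  T: 2·[c]_T − [D]_T − [g]_T = 2·(-1) − (0) − (-2) = 0
All base exponents vanish — dimensionless.

yes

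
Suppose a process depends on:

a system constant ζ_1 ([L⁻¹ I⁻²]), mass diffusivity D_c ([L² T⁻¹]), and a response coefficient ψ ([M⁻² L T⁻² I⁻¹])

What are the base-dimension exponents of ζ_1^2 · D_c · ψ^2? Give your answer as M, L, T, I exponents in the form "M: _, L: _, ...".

Collect each base-dimension exponent across the product:
  M: 2·(0) + (0) + 2·(-2) = -4
  L: 2·(-1) + (2) + 2·(1) = 2
  T: 2·(0) + (-1) + 2·(-2) = -5
  I: 2·(-2) + (0) + 2·(-1) = -6
So the dimensions are [M⁻⁴ L² T⁻⁵ I⁻⁶].

M: -4, L: 2, T: -5, I: -6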